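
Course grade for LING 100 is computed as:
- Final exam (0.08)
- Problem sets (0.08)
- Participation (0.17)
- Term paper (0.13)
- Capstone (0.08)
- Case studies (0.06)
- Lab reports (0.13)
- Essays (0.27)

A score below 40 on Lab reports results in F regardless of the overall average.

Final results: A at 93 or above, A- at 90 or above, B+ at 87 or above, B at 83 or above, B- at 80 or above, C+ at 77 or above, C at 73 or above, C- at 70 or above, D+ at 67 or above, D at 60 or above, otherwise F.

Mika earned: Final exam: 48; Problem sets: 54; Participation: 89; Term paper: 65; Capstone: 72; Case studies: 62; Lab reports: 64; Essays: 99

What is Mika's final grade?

Lab reports score 64 ≥ 40: minimum met.
Weighted total:
  Final exam 48 × 0.08 = 3.84
  Problem sets 54 × 0.08 = 4.32
  Participation 89 × 0.17 = 15.13
  Term paper 65 × 0.13 = 8.45
  Capstone 72 × 0.08 = 5.76
  Case studies 62 × 0.06 = 3.72
  Lab reports 64 × 0.13 = 8.32
  Essays 99 × 0.27 = 26.73
Sum = 76.27
76.27 is ≥ 73 and < 77 → C

C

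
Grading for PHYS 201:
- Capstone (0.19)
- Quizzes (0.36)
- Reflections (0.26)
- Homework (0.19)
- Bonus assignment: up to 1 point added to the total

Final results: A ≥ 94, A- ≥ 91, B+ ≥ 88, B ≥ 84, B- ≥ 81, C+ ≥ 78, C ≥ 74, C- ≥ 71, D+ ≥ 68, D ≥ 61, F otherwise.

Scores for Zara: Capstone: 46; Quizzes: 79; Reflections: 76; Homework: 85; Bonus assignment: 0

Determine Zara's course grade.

C-

Weighted total:
  Capstone 46 × 0.19 = 8.74
  Quizzes 79 × 0.36 = 28.44
  Reflections 76 × 0.26 = 19.76
  Homework 85 × 0.19 = 16.15
Sum = 73.09
Bonus assignment: 73.09 + 0 = 73.09
73.09 is ≥ 71 and < 74 → C-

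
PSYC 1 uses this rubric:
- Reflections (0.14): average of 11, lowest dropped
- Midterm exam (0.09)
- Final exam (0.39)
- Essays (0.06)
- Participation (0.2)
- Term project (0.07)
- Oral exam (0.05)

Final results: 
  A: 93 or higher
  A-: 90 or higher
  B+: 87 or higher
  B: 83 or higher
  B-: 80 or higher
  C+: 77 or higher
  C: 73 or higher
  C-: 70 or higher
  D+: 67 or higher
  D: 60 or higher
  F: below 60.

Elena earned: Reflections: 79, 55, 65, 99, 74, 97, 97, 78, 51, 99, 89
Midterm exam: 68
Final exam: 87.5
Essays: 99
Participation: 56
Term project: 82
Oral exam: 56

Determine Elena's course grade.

Reflections: drop 51 → average of remaining 10 = 832/10 = 83.2
Weighted total:
  Reflections 83.2 × 0.14 = 11.648
  Midterm exam 68 × 0.09 = 6.12
  Final exam 87.5 × 0.39 = 34.125
  Essays 99 × 0.06 = 5.94
  Participation 56 × 0.2 = 11.2
  Term project 82 × 0.07 = 5.74
  Oral exam 56 × 0.05 = 2.8
Sum = 77.573
77.573 is ≥ 77 and < 80 → C+

C+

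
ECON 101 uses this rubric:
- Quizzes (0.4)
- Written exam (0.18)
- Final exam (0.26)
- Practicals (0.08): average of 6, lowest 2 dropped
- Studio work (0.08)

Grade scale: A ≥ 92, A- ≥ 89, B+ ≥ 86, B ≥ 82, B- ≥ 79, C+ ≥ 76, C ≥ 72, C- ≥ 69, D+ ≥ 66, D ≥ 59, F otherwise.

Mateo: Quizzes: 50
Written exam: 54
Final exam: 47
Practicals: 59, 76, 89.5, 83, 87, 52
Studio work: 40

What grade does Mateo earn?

F

Practicals: drop 52, 59 → average of remaining 4 = 335.5/4 = 83.875
Weighted total:
  Quizzes 50 × 0.4 = 20
  Written exam 54 × 0.18 = 9.72
  Final exam 47 × 0.26 = 12.22
  Practicals 83.875 × 0.08 = 6.71
  Studio work 40 × 0.08 = 3.2
Sum = 51.85
51.85 < 59 → F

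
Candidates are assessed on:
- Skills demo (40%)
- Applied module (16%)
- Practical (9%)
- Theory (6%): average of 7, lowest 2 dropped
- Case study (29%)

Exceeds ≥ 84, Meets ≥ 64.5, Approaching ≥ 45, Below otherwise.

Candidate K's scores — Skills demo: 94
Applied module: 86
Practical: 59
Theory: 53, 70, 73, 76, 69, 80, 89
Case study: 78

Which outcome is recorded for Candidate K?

Meets

Theory: drop 53, 69 → average of remaining 5 = 388/5 = 77.6
Weighted total:
  Skills demo 94 × 0.4 = 37.6
  Applied module 86 × 0.16 = 13.76
  Practical 59 × 0.09 = 5.31
  Theory 77.6 × 0.06 = 4.656
  Case study 78 × 0.29 = 22.62
Sum = 83.946
83.946 is ≥ 64.5 and < 84 → Meets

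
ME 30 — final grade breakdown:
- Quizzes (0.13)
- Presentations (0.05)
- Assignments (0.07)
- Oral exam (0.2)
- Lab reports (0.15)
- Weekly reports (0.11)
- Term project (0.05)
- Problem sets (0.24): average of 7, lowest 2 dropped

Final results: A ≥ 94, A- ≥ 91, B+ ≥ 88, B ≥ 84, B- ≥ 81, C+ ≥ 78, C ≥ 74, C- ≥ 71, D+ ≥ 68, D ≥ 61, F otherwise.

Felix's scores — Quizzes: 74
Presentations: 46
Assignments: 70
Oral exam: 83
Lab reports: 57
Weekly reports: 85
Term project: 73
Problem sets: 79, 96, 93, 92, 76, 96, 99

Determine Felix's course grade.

Problem sets: drop 76, 79 → average of remaining 5 = 476/5 = 95.2
Weighted total:
  Quizzes 74 × 0.13 = 9.62
  Presentations 46 × 0.05 = 2.3
  Assignments 70 × 0.07 = 4.9
  Oral exam 83 × 0.2 = 16.6
  Lab reports 57 × 0.15 = 8.55
  Weekly reports 85 × 0.11 = 9.35
  Term project 73 × 0.05 = 3.65
  Problem sets 95.2 × 0.24 = 22.848
Sum = 77.818
77.818 is ≥ 74 and < 78 → C

C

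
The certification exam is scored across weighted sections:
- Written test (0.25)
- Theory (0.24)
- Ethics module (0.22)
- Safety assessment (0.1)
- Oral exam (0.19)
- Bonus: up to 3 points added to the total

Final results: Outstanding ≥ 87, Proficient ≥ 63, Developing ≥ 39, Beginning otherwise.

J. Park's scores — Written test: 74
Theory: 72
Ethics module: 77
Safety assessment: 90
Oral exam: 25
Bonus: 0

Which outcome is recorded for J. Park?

Proficient

Weighted total:
  Written test 74 × 0.25 = 18.5
  Theory 72 × 0.24 = 17.28
  Ethics module 77 × 0.22 = 16.94
  Safety assessment 90 × 0.1 = 9
  Oral exam 25 × 0.19 = 4.75
Sum = 66.47
Bonus: 66.47 + 0 = 66.47
66.47 is ≥ 63 and < 87 → Proficient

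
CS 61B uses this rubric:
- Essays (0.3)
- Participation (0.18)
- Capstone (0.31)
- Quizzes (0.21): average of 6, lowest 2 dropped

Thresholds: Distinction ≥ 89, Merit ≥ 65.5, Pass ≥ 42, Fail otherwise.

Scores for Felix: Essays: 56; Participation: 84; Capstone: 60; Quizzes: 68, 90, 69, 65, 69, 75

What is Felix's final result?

Quizzes: drop 65, 68 → average of remaining 4 = 303/4 = 75.75
Weighted total:
  Essays 56 × 0.3 = 16.8
  Participation 84 × 0.18 = 15.12
  Capstone 60 × 0.31 = 18.6
  Quizzes 75.75 × 0.21 = 15.9075
Sum = 66.4275
66.4275 is ≥ 65.5 and < 89 → Merit

Merit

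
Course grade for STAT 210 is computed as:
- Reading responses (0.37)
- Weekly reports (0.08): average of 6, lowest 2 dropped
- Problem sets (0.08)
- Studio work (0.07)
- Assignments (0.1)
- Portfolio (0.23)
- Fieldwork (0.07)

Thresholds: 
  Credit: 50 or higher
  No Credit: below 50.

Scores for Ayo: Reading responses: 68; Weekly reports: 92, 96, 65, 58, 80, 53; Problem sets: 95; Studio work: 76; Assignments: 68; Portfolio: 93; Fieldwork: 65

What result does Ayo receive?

Credit

Weekly reports: drop 53, 58 → average of remaining 4 = 333/4 = 83.25
Weighted total:
  Reading responses 68 × 0.37 = 25.16
  Weekly reports 83.25 × 0.08 = 6.66
  Problem sets 95 × 0.08 = 7.6
  Studio work 76 × 0.07 = 5.32
  Assignments 68 × 0.1 = 6.8
  Portfolio 93 × 0.23 = 21.39
  Fieldwork 65 × 0.07 = 4.55
Sum = 77.48
77.48 ≥ 50 → Credit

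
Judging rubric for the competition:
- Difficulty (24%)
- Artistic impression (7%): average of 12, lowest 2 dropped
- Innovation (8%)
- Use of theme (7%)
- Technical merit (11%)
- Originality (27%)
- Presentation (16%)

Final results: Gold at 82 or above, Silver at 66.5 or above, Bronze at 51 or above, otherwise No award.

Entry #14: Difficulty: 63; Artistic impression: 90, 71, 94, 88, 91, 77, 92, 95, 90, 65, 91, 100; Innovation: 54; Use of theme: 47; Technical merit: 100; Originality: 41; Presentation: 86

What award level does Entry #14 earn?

Bronze

Artistic impression: drop 65, 71 → average of remaining 10 = 908/10 = 90.8
Weighted total:
  Difficulty 63 × 0.24 = 15.12
  Artistic impression 90.8 × 0.07 = 6.356
  Innovation 54 × 0.08 = 4.32
  Use of theme 47 × 0.07 = 3.29
  Technical merit 100 × 0.11 = 11
  Originality 41 × 0.27 = 11.07
  Presentation 86 × 0.16 = 13.76
Sum = 64.916
64.916 is ≥ 51 and < 66.5 → Bronze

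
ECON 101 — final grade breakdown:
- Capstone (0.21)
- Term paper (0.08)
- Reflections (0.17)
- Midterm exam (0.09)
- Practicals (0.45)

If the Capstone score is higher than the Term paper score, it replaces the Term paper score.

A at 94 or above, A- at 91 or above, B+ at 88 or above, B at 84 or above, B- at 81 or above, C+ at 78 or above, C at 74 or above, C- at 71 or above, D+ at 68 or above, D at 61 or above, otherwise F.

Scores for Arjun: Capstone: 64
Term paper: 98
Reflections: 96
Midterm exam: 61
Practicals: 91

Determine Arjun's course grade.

Capstone (64) ≤ Term paper (98), so Term paper stays at 98.
Weighted total:
  Capstone 64 × 0.21 = 13.44
  Term paper 98 × 0.08 = 7.84
  Reflections 96 × 0.17 = 16.32
  Midterm exam 61 × 0.09 = 5.49
  Practicals 91 × 0.45 = 40.95
Sum = 84.04
84.04 is ≥ 84 and < 88 → B

B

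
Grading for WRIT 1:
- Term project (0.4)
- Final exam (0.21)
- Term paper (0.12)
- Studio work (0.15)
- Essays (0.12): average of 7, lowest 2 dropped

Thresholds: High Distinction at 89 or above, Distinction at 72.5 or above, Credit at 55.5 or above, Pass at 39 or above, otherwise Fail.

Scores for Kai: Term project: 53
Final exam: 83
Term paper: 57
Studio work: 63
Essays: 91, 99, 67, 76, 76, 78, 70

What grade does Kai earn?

Essays: drop 67, 70 → average of remaining 5 = 420/5 = 84
Weighted total:
  Term project 53 × 0.4 = 21.2
  Final exam 83 × 0.21 = 17.43
  Term paper 57 × 0.12 = 6.84
  Studio work 63 × 0.15 = 9.45
  Essays 84 × 0.12 = 10.08
Sum = 65
65 is ≥ 55.5 and < 72.5 → Credit

Credit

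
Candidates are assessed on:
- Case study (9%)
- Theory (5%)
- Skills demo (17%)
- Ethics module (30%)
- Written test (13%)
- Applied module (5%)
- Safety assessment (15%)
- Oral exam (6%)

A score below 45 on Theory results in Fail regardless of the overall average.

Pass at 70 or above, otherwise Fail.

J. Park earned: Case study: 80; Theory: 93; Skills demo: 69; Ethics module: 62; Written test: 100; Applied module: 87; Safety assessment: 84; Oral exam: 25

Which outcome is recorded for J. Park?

Pass

Theory score 93 ≥ 45: minimum met.
Weighted total:
  Case study 80 × 0.09 = 7.2
  Theory 93 × 0.05 = 4.65
  Skills demo 69 × 0.17 = 11.73
  Ethics module 62 × 0.3 = 18.6
  Written test 100 × 0.13 = 13
  Applied module 87 × 0.05 = 4.35
  Safety assessment 84 × 0.15 = 12.6
  Oral exam 25 × 0.06 = 1.5
Sum = 73.63
73.63 ≥ 70 → Pass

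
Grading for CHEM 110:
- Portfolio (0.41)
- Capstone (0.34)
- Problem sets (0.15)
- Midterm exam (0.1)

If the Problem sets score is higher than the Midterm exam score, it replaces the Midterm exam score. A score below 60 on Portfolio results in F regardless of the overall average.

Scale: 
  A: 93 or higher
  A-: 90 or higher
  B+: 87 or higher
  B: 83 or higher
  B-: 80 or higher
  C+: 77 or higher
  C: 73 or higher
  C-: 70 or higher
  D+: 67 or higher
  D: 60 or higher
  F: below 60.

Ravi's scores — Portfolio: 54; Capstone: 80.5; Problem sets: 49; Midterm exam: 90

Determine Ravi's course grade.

F

Problem sets (49) ≤ Midterm exam (90), so Midterm exam stays at 90.
Portfolio score 54 < 60: minimum not met.
Weighted total:
  Portfolio 54 × 0.41 = 22.14
  Capstone 80.5 × 0.34 = 27.37
  Problem sets 49 × 0.15 = 7.35
  Midterm exam 90 × 0.1 = 9
Sum = 65.86
Because the Portfolio minimum was not met, the result is F.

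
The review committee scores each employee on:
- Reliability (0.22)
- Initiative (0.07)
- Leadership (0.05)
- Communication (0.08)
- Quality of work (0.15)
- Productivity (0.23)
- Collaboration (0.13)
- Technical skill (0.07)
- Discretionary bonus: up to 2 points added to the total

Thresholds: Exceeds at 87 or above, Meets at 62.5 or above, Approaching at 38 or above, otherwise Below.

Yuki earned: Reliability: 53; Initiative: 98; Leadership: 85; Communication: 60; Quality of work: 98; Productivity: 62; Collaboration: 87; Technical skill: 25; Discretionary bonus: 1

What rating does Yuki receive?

Meets

Weighted total:
  Reliability 53 × 0.22 = 11.66
  Initiative 98 × 0.07 = 6.86
  Leadership 85 × 0.05 = 4.25
  Communication 60 × 0.08 = 4.8
  Quality of work 98 × 0.15 = 14.7
  Productivity 62 × 0.23 = 14.26
  Collaboration 87 × 0.13 = 11.31
  Technical skill 25 × 0.07 = 1.75
Sum = 69.59
Discretionary bonus: 69.59 + 1 = 70.59
70.59 is ≥ 62.5 and < 87 → Meets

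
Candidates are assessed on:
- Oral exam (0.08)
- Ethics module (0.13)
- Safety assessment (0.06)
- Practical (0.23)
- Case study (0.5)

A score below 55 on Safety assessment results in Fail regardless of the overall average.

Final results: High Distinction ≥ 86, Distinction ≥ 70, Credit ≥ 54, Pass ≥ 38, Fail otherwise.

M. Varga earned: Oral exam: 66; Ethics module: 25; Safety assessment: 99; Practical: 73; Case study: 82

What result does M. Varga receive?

Distinction

Safety assessment score 99 ≥ 55: minimum met.
Weighted total:
  Oral exam 66 × 0.08 = 5.28
  Ethics module 25 × 0.13 = 3.25
  Safety assessment 99 × 0.06 = 5.94
  Practical 73 × 0.23 = 16.79
  Case study 82 × 0.5 = 41
Sum = 72.26
72.26 is ≥ 70 and < 86 → Distinction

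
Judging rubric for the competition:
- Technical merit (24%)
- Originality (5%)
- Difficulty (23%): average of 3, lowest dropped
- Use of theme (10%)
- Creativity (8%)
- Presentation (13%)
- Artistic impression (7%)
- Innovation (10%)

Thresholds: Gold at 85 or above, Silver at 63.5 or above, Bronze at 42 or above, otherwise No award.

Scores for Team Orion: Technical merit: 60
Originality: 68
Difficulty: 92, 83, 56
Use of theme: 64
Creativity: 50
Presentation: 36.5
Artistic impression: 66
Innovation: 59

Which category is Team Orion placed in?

Silver

Difficulty: drop 56 → average of remaining 2 = 175/2 = 87.5
Weighted total:
  Technical merit 60 × 0.24 = 14.4
  Originality 68 × 0.05 = 3.4
  Difficulty 87.5 × 0.23 = 20.125
  Use of theme 64 × 0.1 = 6.4
  Creativity 50 × 0.08 = 4
  Presentation 36.5 × 0.13 = 4.745
  Artistic impression 66 × 0.07 = 4.62
  Innovation 59 × 0.1 = 5.9
Sum = 63.59
63.59 is ≥ 63.5 and < 85 → Silver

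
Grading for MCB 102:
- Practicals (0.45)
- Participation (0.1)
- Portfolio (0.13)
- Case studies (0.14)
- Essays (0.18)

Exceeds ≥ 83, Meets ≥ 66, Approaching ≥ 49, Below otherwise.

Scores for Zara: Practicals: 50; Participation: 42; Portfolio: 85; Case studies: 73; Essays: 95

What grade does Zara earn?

Approaching

Weighted total:
  Practicals 50 × 0.45 = 22.5
  Participation 42 × 0.1 = 4.2
  Portfolio 85 × 0.13 = 11.05
  Case studies 73 × 0.14 = 10.22
  Essays 95 × 0.18 = 17.1
Sum = 65.07
65.07 is ≥ 49 and < 66 → Approaching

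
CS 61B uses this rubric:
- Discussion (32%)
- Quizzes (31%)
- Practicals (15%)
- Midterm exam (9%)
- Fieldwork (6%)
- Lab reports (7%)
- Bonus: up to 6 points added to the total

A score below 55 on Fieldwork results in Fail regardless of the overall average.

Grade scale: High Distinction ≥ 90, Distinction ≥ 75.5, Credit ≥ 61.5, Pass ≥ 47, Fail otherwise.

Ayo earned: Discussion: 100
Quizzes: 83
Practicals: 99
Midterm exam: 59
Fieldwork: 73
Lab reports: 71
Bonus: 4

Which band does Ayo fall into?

Fieldwork score 73 ≥ 55: minimum met.
Weighted total:
  Discussion 100 × 0.32 = 32
  Quizzes 83 × 0.31 = 25.73
  Practicals 99 × 0.15 = 14.85
  Midterm exam 59 × 0.09 = 5.31
  Fieldwork 73 × 0.06 = 4.38
  Lab reports 71 × 0.07 = 4.97
Sum = 87.24
Bonus: 87.24 + 4 = 91.24
91.24 ≥ 90 → High Distinction

High Distinction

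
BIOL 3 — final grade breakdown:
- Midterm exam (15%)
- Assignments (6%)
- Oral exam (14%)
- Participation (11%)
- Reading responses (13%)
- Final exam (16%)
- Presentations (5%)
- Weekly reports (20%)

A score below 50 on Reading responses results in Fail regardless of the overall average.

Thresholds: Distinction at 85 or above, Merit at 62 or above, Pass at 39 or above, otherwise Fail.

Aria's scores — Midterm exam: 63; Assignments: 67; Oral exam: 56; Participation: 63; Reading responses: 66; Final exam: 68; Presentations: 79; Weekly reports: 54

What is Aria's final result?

Merit

Reading responses score 66 ≥ 50: minimum met.
Weighted total:
  Midterm exam 63 × 0.15 = 9.45
  Assignments 67 × 0.06 = 4.02
  Oral exam 56 × 0.14 = 7.84
  Participation 63 × 0.11 = 6.93
  Reading responses 66 × 0.13 = 8.58
  Final exam 68 × 0.16 = 10.88
  Presentations 79 × 0.05 = 3.95
  Weekly reports 54 × 0.2 = 10.8
Sum = 62.45
62.45 is ≥ 62 and < 85 → Merit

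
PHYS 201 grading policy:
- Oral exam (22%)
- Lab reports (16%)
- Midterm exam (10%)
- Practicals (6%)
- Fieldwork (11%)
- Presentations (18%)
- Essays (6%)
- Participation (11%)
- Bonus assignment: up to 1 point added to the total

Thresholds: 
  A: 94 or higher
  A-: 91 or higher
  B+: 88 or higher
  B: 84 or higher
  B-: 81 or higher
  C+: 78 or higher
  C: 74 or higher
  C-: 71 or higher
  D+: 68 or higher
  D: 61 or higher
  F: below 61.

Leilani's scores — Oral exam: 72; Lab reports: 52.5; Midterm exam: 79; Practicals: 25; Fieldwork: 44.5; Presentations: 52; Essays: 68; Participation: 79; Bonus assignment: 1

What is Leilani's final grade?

Weighted total:
  Oral exam 72 × 0.22 = 15.84
  Lab reports 52.5 × 0.16 = 8.4
  Midterm exam 79 × 0.1 = 7.9
  Practicals 25 × 0.06 = 1.5
  Fieldwork 44.5 × 0.11 = 4.895
  Presentations 52 × 0.18 = 9.36
  Essays 68 × 0.06 = 4.08
  Participation 79 × 0.11 = 8.69
Sum = 60.665
Bonus assignment: 60.665 + 1 = 61.665
61.665 is ≥ 61 and < 68 → D

D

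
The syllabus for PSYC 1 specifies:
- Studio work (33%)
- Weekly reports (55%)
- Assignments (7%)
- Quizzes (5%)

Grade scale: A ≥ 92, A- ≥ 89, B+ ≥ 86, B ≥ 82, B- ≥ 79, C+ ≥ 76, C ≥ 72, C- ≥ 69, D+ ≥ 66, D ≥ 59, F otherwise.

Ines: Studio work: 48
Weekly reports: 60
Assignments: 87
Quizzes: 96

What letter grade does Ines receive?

D

Weighted total:
  Studio work 48 × 0.33 = 15.84
  Weekly reports 60 × 0.55 = 33
  Assignments 87 × 0.07 = 6.09
  Quizzes 96 × 0.05 = 4.8
Sum = 59.73
59.73 is ≥ 59 and < 66 → D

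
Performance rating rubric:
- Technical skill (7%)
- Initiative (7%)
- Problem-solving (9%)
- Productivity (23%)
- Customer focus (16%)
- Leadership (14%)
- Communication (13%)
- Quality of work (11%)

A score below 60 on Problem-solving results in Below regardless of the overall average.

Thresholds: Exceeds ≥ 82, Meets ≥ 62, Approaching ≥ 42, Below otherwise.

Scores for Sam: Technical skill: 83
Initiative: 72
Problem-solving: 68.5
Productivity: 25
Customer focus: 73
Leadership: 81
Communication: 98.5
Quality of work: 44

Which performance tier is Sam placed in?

Meets

Problem-solving score 68.5 ≥ 60: minimum met.
Weighted total:
  Technical skill 83 × 0.07 = 5.81
  Initiative 72 × 0.07 = 5.04
  Problem-solving 68.5 × 0.09 = 6.165
  Productivity 25 × 0.23 = 5.75
  Customer focus 73 × 0.16 = 11.68
  Leadership 81 × 0.14 = 11.34
  Communication 98.5 × 0.13 = 12.805
  Quality of work 44 × 0.11 = 4.84
Sum = 63.43
63.43 is ≥ 62 and < 82 → Meets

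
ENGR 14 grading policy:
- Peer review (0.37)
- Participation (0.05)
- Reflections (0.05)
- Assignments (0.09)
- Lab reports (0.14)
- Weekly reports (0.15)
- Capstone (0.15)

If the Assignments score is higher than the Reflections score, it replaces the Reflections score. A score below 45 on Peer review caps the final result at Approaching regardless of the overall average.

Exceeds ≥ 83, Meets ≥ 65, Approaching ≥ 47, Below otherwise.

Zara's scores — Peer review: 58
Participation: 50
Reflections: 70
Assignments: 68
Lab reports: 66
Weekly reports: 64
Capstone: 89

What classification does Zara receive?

Meets

Assignments (68) ≤ Reflections (70), so Reflections stays at 70.
Peer review score 58 ≥ 45: minimum met.
Weighted total:
  Peer review 58 × 0.37 = 21.46
  Participation 50 × 0.05 = 2.5
  Reflections 70 × 0.05 = 3.5
  Assignments 68 × 0.09 = 6.12
  Lab reports 66 × 0.14 = 9.24
  Weekly reports 64 × 0.15 = 9.6
  Capstone 89 × 0.15 = 13.35
Sum = 65.77
65.77 is ≥ 65 and < 83 → Meets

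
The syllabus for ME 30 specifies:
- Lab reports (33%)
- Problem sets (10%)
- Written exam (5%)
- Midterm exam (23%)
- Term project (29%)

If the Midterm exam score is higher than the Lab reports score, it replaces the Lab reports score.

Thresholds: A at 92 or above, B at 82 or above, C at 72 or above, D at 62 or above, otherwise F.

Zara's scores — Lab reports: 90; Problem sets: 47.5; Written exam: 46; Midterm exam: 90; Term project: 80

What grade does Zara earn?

C

Midterm exam (90) ≤ Lab reports (90), so Lab reports stays at 90.
Weighted total:
  Lab reports 90 × 0.33 = 29.7
  Problem sets 47.5 × 0.1 = 4.75
  Written exam 46 × 0.05 = 2.3
  Midterm exam 90 × 0.23 = 20.7
  Term project 80 × 0.29 = 23.2
Sum = 80.65
80.65 is ≥ 72 and < 82 → C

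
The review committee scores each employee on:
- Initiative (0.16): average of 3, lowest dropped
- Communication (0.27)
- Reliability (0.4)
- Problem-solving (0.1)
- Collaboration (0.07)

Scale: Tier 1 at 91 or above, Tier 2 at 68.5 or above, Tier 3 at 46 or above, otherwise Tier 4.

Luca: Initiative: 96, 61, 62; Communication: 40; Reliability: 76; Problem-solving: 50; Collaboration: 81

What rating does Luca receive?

Tier 3

Initiative: drop 61 → average of remaining 2 = 158/2 = 79
Weighted total:
  Initiative 79 × 0.16 = 12.64
  Communication 40 × 0.27 = 10.8
  Reliability 76 × 0.4 = 30.4
  Problem-solving 50 × 0.1 = 5
  Collaboration 81 × 0.07 = 5.67
Sum = 64.51
64.51 is ≥ 46 and < 68.5 → Tier 3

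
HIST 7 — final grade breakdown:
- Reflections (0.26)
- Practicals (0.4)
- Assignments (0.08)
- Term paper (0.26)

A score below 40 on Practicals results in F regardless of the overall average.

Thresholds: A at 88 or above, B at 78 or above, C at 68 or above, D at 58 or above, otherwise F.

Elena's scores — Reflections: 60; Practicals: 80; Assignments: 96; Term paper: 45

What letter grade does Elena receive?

Practicals score 80 ≥ 40: minimum met.
Weighted total:
  Reflections 60 × 0.26 = 15.6
  Practicals 80 × 0.4 = 32
  Assignments 96 × 0.08 = 7.68
  Term paper 45 × 0.26 = 11.7
Sum = 66.98
66.98 is ≥ 58 and < 68 → D

D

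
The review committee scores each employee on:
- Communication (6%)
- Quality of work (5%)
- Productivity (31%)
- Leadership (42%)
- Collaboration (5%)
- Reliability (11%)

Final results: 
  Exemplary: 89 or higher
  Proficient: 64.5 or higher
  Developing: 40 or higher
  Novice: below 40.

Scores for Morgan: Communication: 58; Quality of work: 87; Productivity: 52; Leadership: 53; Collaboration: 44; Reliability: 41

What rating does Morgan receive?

Weighted total:
  Communication 58 × 0.06 = 3.48
  Quality of work 87 × 0.05 = 4.35
  Productivity 52 × 0.31 = 16.12
  Leadership 53 × 0.42 = 22.26
  Collaboration 44 × 0.05 = 2.2
  Reliability 41 × 0.11 = 4.51
Sum = 52.92
52.92 is ≥ 40 and < 64.5 → Developing

Developing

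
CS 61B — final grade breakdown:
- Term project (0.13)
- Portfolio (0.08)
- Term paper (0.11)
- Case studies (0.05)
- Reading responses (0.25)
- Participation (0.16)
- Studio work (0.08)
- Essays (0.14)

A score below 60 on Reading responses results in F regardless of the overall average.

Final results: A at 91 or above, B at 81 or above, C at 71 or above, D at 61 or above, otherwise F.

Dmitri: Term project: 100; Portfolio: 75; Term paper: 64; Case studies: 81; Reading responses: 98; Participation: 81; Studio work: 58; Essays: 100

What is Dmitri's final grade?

Reading responses score 98 ≥ 60: minimum met.
Weighted total:
  Term project 100 × 0.13 = 13
  Portfolio 75 × 0.08 = 6
  Term paper 64 × 0.11 = 7.04
  Case studies 81 × 0.05 = 4.05
  Reading responses 98 × 0.25 = 24.5
  Participation 81 × 0.16 = 12.96
  Studio work 58 × 0.08 = 4.64
  Essays 100 × 0.14 = 14
Sum = 86.19
86.19 is ≥ 81 and < 91 → B

B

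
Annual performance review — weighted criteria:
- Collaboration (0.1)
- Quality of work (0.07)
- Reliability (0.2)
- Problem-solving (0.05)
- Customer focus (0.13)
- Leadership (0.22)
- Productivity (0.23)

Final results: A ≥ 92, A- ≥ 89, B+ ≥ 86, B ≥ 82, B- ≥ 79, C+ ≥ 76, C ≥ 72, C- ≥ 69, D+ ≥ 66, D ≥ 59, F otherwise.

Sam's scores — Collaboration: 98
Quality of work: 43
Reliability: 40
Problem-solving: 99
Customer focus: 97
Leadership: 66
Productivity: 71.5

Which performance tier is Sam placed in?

C-

Weighted total:
  Collaboration 98 × 0.1 = 9.8
  Quality of work 43 × 0.07 = 3.01
  Reliability 40 × 0.2 = 8
  Problem-solving 99 × 0.05 = 4.95
  Customer focus 97 × 0.13 = 12.61
  Leadership 66 × 0.22 = 14.52
  Productivity 71.5 × 0.23 = 16.445
Sum = 69.335
69.335 is ≥ 69 and < 72 → C-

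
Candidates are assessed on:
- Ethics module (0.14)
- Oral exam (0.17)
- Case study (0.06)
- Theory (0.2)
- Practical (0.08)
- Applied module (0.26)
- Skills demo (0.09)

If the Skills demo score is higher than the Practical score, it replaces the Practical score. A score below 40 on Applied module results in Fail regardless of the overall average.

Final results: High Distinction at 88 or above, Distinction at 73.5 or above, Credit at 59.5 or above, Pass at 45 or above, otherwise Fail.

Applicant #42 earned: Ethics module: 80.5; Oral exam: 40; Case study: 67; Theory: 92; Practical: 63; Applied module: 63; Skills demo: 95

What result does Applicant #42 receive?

Credit

Skills demo (95) > Practical (63), so Practical counts as 95.
Applied module score 63 ≥ 40: minimum met.
Weighted total:
  Ethics module 80.5 × 0.14 = 11.27
  Oral exam 40 × 0.17 = 6.8
  Case study 67 × 0.06 = 4.02
  Theory 92 × 0.2 = 18.4
  Practical 95 × 0.08 = 7.6
  Applied module 63 × 0.26 = 16.38
  Skills demo 95 × 0.09 = 8.55
Sum = 73.02
73.02 is ≥ 59.5 and < 73.5 → Credit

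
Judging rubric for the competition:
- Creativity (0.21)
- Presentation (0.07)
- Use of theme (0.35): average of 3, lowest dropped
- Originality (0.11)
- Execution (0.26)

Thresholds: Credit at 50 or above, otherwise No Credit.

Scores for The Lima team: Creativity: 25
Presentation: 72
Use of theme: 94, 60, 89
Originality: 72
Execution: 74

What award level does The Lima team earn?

Credit

Use of theme: drop 60 → average of remaining 2 = 183/2 = 91.5
Weighted total:
  Creativity 25 × 0.21 = 5.25
  Presentation 72 × 0.07 = 5.04
  Use of theme 91.5 × 0.35 = 32.025
  Originality 72 × 0.11 = 7.92
  Execution 74 × 0.26 = 19.24
Sum = 69.475
69.475 ≥ 50 → Credit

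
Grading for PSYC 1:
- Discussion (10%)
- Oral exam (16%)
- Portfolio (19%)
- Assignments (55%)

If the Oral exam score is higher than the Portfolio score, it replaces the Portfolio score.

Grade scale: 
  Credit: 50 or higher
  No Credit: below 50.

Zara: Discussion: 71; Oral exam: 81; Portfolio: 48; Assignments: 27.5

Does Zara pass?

Credit

Oral exam (81) > Portfolio (48), so Portfolio counts as 81.
Weighted total:
  Discussion 71 × 0.1 = 7.1
  Oral exam 81 × 0.16 = 12.96
  Portfolio 81 × 0.19 = 15.39
  Assignments 27.5 × 0.55 = 15.125
Sum = 50.575
50.575 ≥ 50 → Credit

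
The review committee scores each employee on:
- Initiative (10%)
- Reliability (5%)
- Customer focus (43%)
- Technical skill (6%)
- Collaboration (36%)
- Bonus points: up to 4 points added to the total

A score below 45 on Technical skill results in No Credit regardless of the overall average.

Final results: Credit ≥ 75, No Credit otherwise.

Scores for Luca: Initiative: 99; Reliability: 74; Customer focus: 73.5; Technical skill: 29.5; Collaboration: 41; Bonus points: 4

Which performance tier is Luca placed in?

Technical skill score 29.5 < 45: minimum not met.
Weighted total:
  Initiative 99 × 0.1 = 9.9
  Reliability 74 × 0.05 = 3.7
  Customer focus 73.5 × 0.43 = 31.605
  Technical skill 29.5 × 0.06 = 1.77
  Collaboration 41 × 0.36 = 14.76
Sum = 61.735
Bonus points: 61.735 + 4 = 65.735
Because the Technical skill minimum was not met, the result is No Credit.

No Credit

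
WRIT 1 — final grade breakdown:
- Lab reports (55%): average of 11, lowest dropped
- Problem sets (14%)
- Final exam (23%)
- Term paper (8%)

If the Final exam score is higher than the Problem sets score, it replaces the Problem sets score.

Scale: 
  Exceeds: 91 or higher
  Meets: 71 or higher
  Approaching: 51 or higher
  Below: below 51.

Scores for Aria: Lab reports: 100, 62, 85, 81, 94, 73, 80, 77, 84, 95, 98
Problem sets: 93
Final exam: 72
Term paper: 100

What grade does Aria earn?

Lab reports: drop 62 → average of remaining 10 = 867/10 = 86.7
Final exam (72) ≤ Problem sets (93), so Problem sets stays at 93.
Weighted total:
  Lab reports 86.7 × 0.55 = 47.685
  Problem sets 93 × 0.14 = 13.02
  Final exam 72 × 0.23 = 16.56
  Term paper 100 × 0.08 = 8
Sum = 85.265
85.265 is ≥ 71 and < 91 → Meets

Meets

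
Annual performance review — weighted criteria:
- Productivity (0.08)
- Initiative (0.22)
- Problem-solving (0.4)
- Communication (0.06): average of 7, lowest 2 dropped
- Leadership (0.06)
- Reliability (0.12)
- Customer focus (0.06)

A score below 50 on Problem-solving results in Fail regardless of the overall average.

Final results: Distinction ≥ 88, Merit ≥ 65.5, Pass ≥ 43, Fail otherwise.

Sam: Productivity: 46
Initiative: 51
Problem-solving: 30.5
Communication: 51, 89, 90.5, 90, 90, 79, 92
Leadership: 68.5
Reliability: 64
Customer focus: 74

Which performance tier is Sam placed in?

Communication: drop 51, 79 → average of remaining 5 = 451.5/5 = 90.3
Problem-solving score 30.5 < 50: minimum not met.
Weighted total:
  Productivity 46 × 0.08 = 3.68
  Initiative 51 × 0.22 = 11.22
  Problem-solving 30.5 × 0.4 = 12.2
  Communication 90.3 × 0.06 = 5.418
  Leadership 68.5 × 0.06 = 4.11
  Reliability 64 × 0.12 = 7.68
  Customer focus 74 × 0.06 = 4.44
Sum = 48.748
Because the Problem-solving minimum was not met, the result is Fail.

Fail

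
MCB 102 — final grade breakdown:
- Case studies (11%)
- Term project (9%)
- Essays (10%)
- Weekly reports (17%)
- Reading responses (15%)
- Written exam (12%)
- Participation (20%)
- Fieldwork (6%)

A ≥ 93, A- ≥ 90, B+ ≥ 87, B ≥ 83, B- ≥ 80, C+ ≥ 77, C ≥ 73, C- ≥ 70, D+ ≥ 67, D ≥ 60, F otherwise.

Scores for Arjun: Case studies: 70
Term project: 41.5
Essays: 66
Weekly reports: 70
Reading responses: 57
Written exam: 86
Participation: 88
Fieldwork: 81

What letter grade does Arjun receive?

Weighted total:
  Case studies 70 × 0.11 = 7.7
  Term project 41.5 × 0.09 = 3.735
  Essays 66 × 0.1 = 6.6
  Weekly reports 70 × 0.17 = 11.9
  Reading responses 57 × 0.15 = 8.55
  Written exam 86 × 0.12 = 10.32
  Participation 88 × 0.2 = 17.6
  Fieldwork 81 × 0.06 = 4.86
Sum = 71.265
71.265 is ≥ 70 and < 73 → C-

C-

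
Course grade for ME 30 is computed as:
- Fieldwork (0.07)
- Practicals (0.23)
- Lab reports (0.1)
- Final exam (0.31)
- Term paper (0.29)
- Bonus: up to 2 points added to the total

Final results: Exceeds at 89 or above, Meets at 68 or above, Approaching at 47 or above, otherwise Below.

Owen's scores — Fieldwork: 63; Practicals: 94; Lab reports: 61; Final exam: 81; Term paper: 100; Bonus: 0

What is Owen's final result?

Weighted total:
  Fieldwork 63 × 0.07 = 4.41
  Practicals 94 × 0.23 = 21.62
  Lab reports 61 × 0.1 = 6.1
  Final exam 81 × 0.31 = 25.11
  Term paper 100 × 0.29 = 29
Sum = 86.24
Bonus: 86.24 + 0 = 86.24
86.24 is ≥ 68 and < 89 → Meets

Meets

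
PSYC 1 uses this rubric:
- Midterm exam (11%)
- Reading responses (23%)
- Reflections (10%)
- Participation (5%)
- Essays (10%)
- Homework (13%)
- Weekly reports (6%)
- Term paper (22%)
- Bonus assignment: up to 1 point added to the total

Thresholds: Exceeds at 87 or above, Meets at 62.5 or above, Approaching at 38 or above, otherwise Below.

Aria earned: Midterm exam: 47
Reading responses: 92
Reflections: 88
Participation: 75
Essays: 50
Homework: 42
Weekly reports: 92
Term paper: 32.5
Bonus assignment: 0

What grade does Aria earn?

Approaching

Weighted total:
  Midterm exam 47 × 0.11 = 5.17
  Reading responses 92 × 0.23 = 21.16
  Reflections 88 × 0.1 = 8.8
  Participation 75 × 0.05 = 3.75
  Essays 50 × 0.1 = 5
  Homework 42 × 0.13 = 5.46
  Weekly reports 92 × 0.06 = 5.52
  Term paper 32.5 × 0.22 = 7.15
Sum = 62.01
Bonus assignment: 62.01 + 0 = 62.01
62.01 is ≥ 38 and < 62.5 → Approaching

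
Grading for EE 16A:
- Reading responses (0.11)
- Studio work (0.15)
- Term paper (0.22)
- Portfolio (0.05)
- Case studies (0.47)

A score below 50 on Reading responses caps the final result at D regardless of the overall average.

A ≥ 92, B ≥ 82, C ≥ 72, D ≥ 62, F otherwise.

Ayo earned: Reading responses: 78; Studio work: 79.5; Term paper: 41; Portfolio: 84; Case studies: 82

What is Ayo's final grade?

Reading responses score 78 ≥ 50: minimum met.
Weighted total:
  Reading responses 78 × 0.11 = 8.58
  Studio work 79.5 × 0.15 = 11.925
  Term paper 41 × 0.22 = 9.02
  Portfolio 84 × 0.05 = 4.2
  Case studies 82 × 0.47 = 38.54
Sum = 72.265
72.265 is ≥ 72 and < 82 → C

C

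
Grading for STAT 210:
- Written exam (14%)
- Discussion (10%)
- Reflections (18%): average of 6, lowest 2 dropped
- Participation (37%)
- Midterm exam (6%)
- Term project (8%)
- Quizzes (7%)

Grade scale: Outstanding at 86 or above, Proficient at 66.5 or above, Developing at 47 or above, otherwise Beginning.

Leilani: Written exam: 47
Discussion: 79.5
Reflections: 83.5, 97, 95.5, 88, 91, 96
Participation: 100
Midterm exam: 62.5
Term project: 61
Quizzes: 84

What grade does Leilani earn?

Reflections: drop 83.5, 88 → average of remaining 4 = 379.5/4 = 94.875
Weighted total:
  Written exam 47 × 0.14 = 6.58
  Discussion 79.5 × 0.1 = 7.95
  Reflections 94.875 × 0.18 = 17.0775
  Participation 100 × 0.37 = 37
  Midterm exam 62.5 × 0.06 = 3.75
  Term project 61 × 0.08 = 4.88
  Quizzes 84 × 0.07 = 5.88
Sum = 83.1175
83.1175 is ≥ 66.5 and < 86 → Proficient

Proficient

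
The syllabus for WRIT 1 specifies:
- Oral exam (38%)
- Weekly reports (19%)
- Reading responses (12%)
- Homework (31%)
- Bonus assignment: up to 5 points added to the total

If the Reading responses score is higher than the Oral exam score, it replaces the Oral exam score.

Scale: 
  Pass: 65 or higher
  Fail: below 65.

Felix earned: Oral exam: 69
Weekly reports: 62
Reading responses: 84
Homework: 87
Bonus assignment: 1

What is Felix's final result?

Reading responses (84) > Oral exam (69), so Oral exam counts as 84.
Weighted total:
  Oral exam 84 × 0.38 = 31.92
  Weekly reports 62 × 0.19 = 11.78
  Reading responses 84 × 0.12 = 10.08
  Homework 87 × 0.31 = 26.97
Sum = 80.75
Bonus assignment: 80.75 + 1 = 81.75
81.75 ≥ 65 → Pass

Pass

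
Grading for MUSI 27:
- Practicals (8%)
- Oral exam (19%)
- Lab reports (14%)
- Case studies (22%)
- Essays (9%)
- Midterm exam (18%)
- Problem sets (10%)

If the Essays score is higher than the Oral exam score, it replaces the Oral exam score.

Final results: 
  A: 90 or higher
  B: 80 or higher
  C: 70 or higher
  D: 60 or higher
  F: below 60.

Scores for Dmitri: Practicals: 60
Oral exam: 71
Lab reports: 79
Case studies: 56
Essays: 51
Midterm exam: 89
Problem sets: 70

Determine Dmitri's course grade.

D

Essays (51) ≤ Oral exam (71), so Oral exam stays at 71.
Weighted total:
  Practicals 60 × 0.08 = 4.8
  Oral exam 71 × 0.19 = 13.49
  Lab reports 79 × 0.14 = 11.06
  Case studies 56 × 0.22 = 12.32
  Essays 51 × 0.09 = 4.59
  Midterm exam 89 × 0.18 = 16.02
  Problem sets 70 × 0.1 = 7
Sum = 69.28
69.28 is ≥ 60 and < 70 → D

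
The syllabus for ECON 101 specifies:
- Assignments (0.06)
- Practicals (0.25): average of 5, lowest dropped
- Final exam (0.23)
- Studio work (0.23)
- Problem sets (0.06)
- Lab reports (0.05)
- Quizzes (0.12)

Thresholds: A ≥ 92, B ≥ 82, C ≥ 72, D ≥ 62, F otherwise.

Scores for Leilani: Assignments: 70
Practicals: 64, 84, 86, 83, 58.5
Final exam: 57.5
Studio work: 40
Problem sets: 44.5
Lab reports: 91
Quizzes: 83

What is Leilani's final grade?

D

Practicals: drop 58.5 → average of remaining 4 = 317/4 = 79.25
Weighted total:
  Assignments 70 × 0.06 = 4.2
  Practicals 79.25 × 0.25 = 19.8125
  Final exam 57.5 × 0.23 = 13.225
  Studio work 40 × 0.23 = 9.2
  Problem sets 44.5 × 0.06 = 2.67
  Lab reports 91 × 0.05 = 4.55
  Quizzes 83 × 0.12 = 9.96
Sum = 63.6175
63.6175 is ≥ 62 and < 72 → D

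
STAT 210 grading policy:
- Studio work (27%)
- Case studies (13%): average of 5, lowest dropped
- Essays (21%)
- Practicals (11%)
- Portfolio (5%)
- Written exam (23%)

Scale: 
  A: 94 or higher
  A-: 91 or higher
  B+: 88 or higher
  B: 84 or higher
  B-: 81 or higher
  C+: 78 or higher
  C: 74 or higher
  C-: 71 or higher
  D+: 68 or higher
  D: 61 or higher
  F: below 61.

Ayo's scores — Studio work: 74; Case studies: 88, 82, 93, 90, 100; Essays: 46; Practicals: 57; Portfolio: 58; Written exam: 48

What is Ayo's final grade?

Case studies: drop 82 → average of remaining 4 = 371/4 = 92.75
Weighted total:
  Studio work 74 × 0.27 = 19.98
  Case studies 92.75 × 0.13 = 12.0575
  Essays 46 × 0.21 = 9.66
  Practicals 57 × 0.11 = 6.27
  Portfolio 58 × 0.05 = 2.9
  Written exam 48 × 0.23 = 11.04
Sum = 61.9075
61.9075 is ≥ 61 and < 68 → D

D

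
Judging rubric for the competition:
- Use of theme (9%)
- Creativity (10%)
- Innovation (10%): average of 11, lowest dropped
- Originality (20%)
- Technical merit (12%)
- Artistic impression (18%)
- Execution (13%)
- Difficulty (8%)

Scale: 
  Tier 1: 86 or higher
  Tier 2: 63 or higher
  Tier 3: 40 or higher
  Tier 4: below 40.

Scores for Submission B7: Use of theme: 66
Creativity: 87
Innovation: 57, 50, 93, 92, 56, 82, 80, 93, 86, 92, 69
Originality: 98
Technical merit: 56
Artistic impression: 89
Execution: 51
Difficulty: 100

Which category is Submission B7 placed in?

Tier 2

Innovation: drop 50 → average of remaining 10 = 800/10 = 80
Weighted total:
  Use of theme 66 × 0.09 = 5.94
  Creativity 87 × 0.1 = 8.7
  Innovation 80 × 0.1 = 8
  Originality 98 × 0.2 = 19.6
  Technical merit 56 × 0.12 = 6.72
  Artistic impression 89 × 0.18 = 16.02
  Execution 51 × 0.13 = 6.63
  Difficulty 100 × 0.08 = 8
Sum = 79.61
79.61 is ≥ 63 and < 86 → Tier 2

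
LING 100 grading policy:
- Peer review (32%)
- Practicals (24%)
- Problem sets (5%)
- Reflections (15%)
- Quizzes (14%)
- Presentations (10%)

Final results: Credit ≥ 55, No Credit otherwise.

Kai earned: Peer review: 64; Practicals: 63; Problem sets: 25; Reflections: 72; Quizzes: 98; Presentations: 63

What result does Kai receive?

Credit

Weighted total:
  Peer review 64 × 0.32 = 20.48
  Practicals 63 × 0.24 = 15.12
  Problem sets 25 × 0.05 = 1.25
  Reflections 72 × 0.15 = 10.8
  Quizzes 98 × 0.14 = 13.72
  Presentations 63 × 0.1 = 6.3
Sum = 67.67
67.67 ≥ 55 → Credit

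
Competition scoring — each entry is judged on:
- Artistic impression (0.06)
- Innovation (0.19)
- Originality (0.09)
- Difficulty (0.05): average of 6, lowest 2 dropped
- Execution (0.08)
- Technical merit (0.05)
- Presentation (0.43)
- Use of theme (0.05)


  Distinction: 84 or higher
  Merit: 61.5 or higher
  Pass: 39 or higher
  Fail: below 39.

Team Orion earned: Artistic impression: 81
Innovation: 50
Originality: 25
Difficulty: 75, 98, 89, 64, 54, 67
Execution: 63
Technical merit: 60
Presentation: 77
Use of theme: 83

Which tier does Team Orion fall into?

Difficulty: drop 54, 64 → average of remaining 4 = 329/4 = 82.25
Weighted total:
  Artistic impression 81 × 0.06 = 4.86
  Innovation 50 × 0.19 = 9.5
  Originality 25 × 0.09 = 2.25
  Difficulty 82.25 × 0.05 = 4.1125
  Execution 63 × 0.08 = 5.04
  Technical merit 60 × 0.05 = 3
  Presentation 77 × 0.43 = 33.11
  Use of theme 83 × 0.05 = 4.15
Sum = 66.0225
66.0225 is ≥ 61.5 and < 84 → Merit

Merit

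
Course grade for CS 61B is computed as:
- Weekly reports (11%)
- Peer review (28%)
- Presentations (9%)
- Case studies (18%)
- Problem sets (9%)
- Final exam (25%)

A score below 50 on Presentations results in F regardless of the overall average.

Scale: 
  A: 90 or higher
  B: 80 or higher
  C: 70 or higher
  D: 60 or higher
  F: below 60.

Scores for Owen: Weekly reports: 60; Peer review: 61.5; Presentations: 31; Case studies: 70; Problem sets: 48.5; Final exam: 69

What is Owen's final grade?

Presentations score 31 < 50: minimum not met.
Weighted total:
  Weekly reports 60 × 0.11 = 6.6
  Peer review 61.5 × 0.28 = 17.22
  Presentations 31 × 0.09 = 2.79
  Case studies 70 × 0.18 = 12.6
  Problem sets 48.5 × 0.09 = 4.365
  Final exam 69 × 0.25 = 17.25
Sum = 60.825
Because the Presentations minimum was not met, the result is F.

F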